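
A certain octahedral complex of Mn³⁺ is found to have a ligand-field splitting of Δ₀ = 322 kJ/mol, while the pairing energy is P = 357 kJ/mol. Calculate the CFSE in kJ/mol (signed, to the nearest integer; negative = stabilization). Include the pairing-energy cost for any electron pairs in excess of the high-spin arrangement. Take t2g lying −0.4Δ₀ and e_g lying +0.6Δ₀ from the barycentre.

Group 7 minus oxidation state +3 gives a d⁴ configuration for Mn³⁺.
Since Δ₀ = 322 kJ/mol < P = 357 kJ/mol, the complex adopts the high-spin configuration.
Filling d⁴ accordingly: t2g^3 e_g^1.
Orbital CFSE = -0.6Δ₀ = -0.6 × 322 = -193 kJ/mol.
High-spin has no excess pairs, so no pairing correction applies.

-193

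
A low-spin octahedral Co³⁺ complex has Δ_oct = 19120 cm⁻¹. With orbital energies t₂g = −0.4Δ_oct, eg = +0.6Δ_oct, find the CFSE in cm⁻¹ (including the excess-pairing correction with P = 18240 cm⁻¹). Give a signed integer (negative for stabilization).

-9408

Co sits in group 9; removing 3 electrons leaves Co³⁺ with 9 − 3 = 6 d electrons.
The d⁶ electrons fill as t₂g⁶ eg⁰.
The orbital stabilization is -2.4Δ_oct = -2.4 × 19120 = -45888 cm⁻¹.
Relative to high-spin t₂g⁴ eg² (1 paired), the low-spin configuration has 2 additional pairs, contributing +2 × 18240 = +36480 cm⁻¹.
Net CFSE = -45888 + 36480 = -9408 cm⁻¹.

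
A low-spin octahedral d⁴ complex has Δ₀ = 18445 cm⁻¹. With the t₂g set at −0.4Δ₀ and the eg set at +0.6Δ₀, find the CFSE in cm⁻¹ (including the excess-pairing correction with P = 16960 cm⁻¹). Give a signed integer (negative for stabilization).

-12552

Electron filling gives t₂g⁴ eg⁰.
CFSE(orbital) = 4×(-0.4Δ₀) + 0×(0.6Δ₀) = -1.6Δ₀; with Δ₀ = 18445 cm⁻¹ that is -29512 cm⁻¹.
Pairing penalty: 1 pair vs 0 in the high-spin reference → 1 extra × P = 16960 cm⁻¹.
Overall CFSE = -29512 + 16960 = -12552 cm⁻¹.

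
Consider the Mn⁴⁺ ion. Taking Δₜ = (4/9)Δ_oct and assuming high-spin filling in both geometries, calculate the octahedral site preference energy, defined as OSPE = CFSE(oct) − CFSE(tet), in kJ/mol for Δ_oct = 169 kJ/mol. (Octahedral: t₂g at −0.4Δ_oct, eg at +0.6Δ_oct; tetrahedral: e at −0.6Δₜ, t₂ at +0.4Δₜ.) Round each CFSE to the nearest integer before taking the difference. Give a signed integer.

Group 7 minus oxidation state +4 gives a d³ configuration for Mn⁴⁺.
Octahedral high-spin t₂g³ eg⁰: CFSE = -1.2 × 169 = -203 kJ/mol.
In a tetrahedral site the filling is e² t₂¹: CFSE(tet) = -0.8Δₜ = -0.8 × (4/9)(169) = -60 kJ/mol.
Subtracting, OSPE = -203 − (-60) = -143 kJ/mol.

-143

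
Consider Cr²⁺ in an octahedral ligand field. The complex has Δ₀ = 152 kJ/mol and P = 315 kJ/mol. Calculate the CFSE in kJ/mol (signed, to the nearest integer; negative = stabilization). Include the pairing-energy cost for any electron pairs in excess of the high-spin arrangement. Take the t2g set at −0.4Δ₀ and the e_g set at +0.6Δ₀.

-91

Cr is in group 6, so Cr²⁺ is d⁴ (6 − 2 = 4).
Δ₀ < P, so pairing is avoided: the ground state is high-spin.
Configuration: t2g^3 e_g^1.
Orbital CFSE = -0.6Δ₀ = -0.6 × 152 = -91 kJ/mol.
High-spin has no excess pairs, so no pairing correction applies.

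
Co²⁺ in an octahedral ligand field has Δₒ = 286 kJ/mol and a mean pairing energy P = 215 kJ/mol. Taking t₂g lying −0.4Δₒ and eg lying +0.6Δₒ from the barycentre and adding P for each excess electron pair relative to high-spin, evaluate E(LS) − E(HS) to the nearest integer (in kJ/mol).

-71

Co²⁺: group 9, so d-count = 9 − 2 = 7.
High-spin: t₂g⁵ eg², CFSE = -0.8Δₒ = -229 kJ/mol.
Low-spin t₂g⁶ eg¹ gives -1.8Δₒ = -515 kJ/mol, but forming 1 extra pair costs 1P = 215 kJ/mol, so E(LS) = -515 + 215 = -300 kJ/mol.
Thus E(LS) − E(HS) = -71 kJ/mol.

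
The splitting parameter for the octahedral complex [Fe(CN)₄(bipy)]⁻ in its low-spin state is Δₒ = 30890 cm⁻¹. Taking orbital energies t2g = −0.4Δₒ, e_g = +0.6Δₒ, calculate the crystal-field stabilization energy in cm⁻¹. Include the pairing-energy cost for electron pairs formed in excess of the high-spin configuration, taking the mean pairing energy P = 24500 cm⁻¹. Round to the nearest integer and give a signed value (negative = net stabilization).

-12780

Ligand charges: 4×(-1) from CN⁻ and 1×(+0) from bipy sum to -4; with overall charge -1, Fe is +3.
Fe sits in group 8; removing 3 electrons leaves Fe³⁺ with 8 − 3 = 5 d electrons.
The d⁵ electrons fill as t2g^5 e_g^0.
Orbital CFSE = 5(-0.4) + 0(0.6) = -2.0Δₒ = -2.0 × 30890 = -61780 cm⁻¹.
High-spin d⁵ would be t2g^3 e_g^2 with 0 pairs; low-spin has 2, so 2 excess pairs cost +2P = +49000 cm⁻¹.
Net CFSE = -61780 + 49000 = -12780 cm⁻¹.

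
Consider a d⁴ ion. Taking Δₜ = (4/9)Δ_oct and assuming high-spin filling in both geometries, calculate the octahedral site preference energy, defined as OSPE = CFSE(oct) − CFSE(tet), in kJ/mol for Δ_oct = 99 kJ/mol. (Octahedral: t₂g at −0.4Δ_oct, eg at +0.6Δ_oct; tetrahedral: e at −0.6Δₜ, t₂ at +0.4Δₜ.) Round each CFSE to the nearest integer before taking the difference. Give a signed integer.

-41

Octahedral (high-spin): t2g^3 e_g^1, CFSE = 3(−0.4) + 1(+0.6) = -0.6Δ_oct = -0.6 × 99 = -59 kJ/mol.
Tetrahedral: e^2 t2^2, CFSE = 2(−0.6) + 2(+0.4) = -0.4Δₜ = -0.4 × (4/9) × 99 = -18 kJ/mol.
OSPE = CFSE(oct) − CFSE(tet) = -59 − (-18) = -41 kJ/mol.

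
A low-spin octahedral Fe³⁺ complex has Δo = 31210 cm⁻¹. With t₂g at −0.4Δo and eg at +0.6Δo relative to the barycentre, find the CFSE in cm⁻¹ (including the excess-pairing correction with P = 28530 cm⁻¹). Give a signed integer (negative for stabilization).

Fe³⁺: group 8, so d-count = 8 − 3 = 5.
Configuration: t₂g⁵ eg⁰.
The orbital stabilization is -2.0Δo = -2.0 × 31210 = -62420 cm⁻¹.
Relative to high-spin t₂g³ eg² (0 paired), the low-spin configuration has 2 additional pairs, contributing +2 × 28530 = +57060 cm⁻¹.
Combining: -62420 + 57060 = -5360 cm⁻¹.

-5360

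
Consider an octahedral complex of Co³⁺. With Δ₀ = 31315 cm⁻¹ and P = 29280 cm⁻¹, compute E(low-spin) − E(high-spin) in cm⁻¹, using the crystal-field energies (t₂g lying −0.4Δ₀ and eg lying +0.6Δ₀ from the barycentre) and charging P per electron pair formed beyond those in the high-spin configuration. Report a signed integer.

Co³⁺: group 9, so d-count = 9 − 3 = 6.
High-spin: t₂g⁴ eg², CFSE = -0.4Δ₀ = -12526 cm⁻¹.
Low-spin t₂g⁶ eg⁰ gives -2.4Δ₀ = -75156 cm⁻¹, but forming 2 extra pairs costs 2P = 58560 cm⁻¹, so E(LS) = -75156 + 58560 = -16596 cm⁻¹.
Thus E(LS) − E(HS) = -4070 cm⁻¹.

-4070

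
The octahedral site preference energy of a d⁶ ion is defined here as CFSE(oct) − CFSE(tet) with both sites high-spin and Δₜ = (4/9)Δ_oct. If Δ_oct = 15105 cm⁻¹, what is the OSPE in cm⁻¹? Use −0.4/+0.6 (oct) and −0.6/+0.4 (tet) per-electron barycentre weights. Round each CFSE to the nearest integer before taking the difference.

-2014

Octahedral (high-spin): t₂g⁴ eg², CFSE = 4(−0.4) + 2(+0.6) = -0.4Δ_oct = -0.4 × 15105 = -6042 cm⁻¹.
Tetrahedral e³ t₂³ gives -0.6Δₜ = -0.6 × (4/9) × 15105 = -4028 cm⁻¹.
Subtracting, OSPE = -6042 − (-4028) = -2014 cm⁻¹.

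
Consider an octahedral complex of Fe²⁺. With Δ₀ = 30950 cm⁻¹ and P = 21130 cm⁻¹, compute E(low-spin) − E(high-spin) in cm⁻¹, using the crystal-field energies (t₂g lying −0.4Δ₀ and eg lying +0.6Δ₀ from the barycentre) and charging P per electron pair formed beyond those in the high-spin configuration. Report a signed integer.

-19640

Fe is in group 8, so Fe²⁺ is d⁶ (8 − 2 = 6).
High-spin d⁶ fills as t₂g⁴ eg² with CFSE 4(−0.4) + 2(+0.6) = -0.4Δ₀ = -12380 cm⁻¹.
For low-spin the configuration is t₂g⁶ eg⁰: orbital energy -2.4 × 30950 = -74280 cm⁻¹, and 2 additional pairs relative to high-spin add 42260 cm⁻¹, giving -32020 cm⁻¹.
The difference is -32020 − (-12380) = -19640 cm⁻¹, so low-spin lies lower.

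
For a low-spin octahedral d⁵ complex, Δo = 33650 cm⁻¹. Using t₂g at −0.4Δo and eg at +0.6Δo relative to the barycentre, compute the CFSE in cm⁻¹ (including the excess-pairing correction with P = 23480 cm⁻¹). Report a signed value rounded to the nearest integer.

Electron filling gives t₂g⁵ eg⁰.
The orbital stabilization is -2.0Δo = -2.0 × 33650 = -67300 cm⁻¹.
Pairing penalty: 2 pairs vs 0 in the high-spin reference → 2 extra × P = 46960 cm⁻¹.
Overall CFSE = -67300 + 46960 = -20340 cm⁻¹.

-20340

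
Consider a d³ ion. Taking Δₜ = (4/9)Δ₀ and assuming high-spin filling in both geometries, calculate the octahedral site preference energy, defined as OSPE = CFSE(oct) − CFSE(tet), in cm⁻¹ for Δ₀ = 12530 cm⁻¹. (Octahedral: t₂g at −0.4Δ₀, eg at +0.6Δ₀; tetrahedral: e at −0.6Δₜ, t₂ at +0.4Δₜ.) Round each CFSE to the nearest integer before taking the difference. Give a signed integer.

Octahedral high-spin t₂g³ eg⁰: CFSE = -1.2 × 12530 = -15036 cm⁻¹.
Tetrahedral e² t₂¹ gives -0.8Δₜ = -0.8 × (4/9) × 12530 = -4455 cm⁻¹.
Subtracting, OSPE = -15036 − (-4455) = -10581 cm⁻¹.

-10581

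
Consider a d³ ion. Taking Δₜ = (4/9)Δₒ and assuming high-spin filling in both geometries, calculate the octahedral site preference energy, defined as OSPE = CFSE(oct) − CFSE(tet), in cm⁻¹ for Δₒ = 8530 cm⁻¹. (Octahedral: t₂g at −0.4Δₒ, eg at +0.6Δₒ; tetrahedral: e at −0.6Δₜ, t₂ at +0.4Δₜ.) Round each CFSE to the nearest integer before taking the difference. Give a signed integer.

-7203

Octahedral (high-spin): t2g^3 e_g^0, CFSE = 3(−0.4) + 0(+0.6) = -1.2Δₒ = -1.2 × 8530 = -10236 cm⁻¹.
In a tetrahedral site the filling is e^2 t2^1: CFSE(tet) = -0.8Δₜ = -0.8 × (4/9)(8530) = -3033 cm⁻¹.
OSPE = CFSE(oct) − CFSE(tet) = -10236 − (-3033) = -7203 cm⁻¹.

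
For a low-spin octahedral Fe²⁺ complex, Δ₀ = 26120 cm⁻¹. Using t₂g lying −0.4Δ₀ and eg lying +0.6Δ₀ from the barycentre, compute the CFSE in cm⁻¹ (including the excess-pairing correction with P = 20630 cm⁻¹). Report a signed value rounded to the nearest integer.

-21428

Group 8 minus oxidation state +2 gives a d⁶ configuration for Fe²⁺.
The d⁶ electrons fill as t₂g⁶ eg⁰.
CFSE(orbital) = 6×(-0.4Δ₀) + 0×(0.6Δ₀) = -2.4Δ₀; with Δ₀ = 26120 cm⁻¹ that is -62688 cm⁻¹.
Pairing penalty: 3 pairs vs 1 in the high-spin reference → 2 extra × P = 41260 cm⁻¹.
Combining: -62688 + 41260 = -21428 cm⁻¹.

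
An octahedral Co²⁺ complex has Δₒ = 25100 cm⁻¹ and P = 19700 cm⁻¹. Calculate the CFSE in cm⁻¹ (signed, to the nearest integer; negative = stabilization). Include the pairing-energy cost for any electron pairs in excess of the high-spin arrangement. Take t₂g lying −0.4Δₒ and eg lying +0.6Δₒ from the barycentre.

-25480

Co is in group 9, so Co²⁺ is d⁷ (9 − 2 = 7).
Since Δₒ = 25100 cm⁻¹ > P = 19700 cm⁻¹, the complex adopts the low-spin configuration.
Filling d⁷ accordingly: t₂g⁶ eg¹.
Orbital CFSE = -1.8Δₒ = -1.8 × 25100 = -45180 cm⁻¹.
Excess pairs vs high-spin: 3 − 2 = 1; pairing cost = +19700 cm⁻¹.
Net CFSE = -45180 + 19700 = -25480 cm⁻¹.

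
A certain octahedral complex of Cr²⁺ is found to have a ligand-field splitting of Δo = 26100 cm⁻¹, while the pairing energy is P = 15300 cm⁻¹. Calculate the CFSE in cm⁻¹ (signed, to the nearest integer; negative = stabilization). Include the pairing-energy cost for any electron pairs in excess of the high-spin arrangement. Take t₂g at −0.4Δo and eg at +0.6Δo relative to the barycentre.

-26460

Cr²⁺: group 6, so d-count = 6 − 2 = 4.
With Δo > P the complex is low-spin.
Filling d⁴ accordingly: t₂g⁴ eg⁰.
Orbital CFSE = -1.6Δo = -1.6 × 26100 = -41760 cm⁻¹.
Excess pairs vs high-spin: 1 − 0 = 1; pairing cost = +15300 cm⁻¹.
Net CFSE = -41760 + 15300 = -26460 cm⁻¹.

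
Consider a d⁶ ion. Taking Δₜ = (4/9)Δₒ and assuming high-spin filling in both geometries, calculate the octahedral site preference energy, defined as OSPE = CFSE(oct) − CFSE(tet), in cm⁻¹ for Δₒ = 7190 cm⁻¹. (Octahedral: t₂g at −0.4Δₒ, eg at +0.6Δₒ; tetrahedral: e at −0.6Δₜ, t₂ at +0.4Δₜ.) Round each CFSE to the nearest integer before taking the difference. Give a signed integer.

Octahedral (high-spin): t₂g⁴ eg², CFSE = 4(−0.4) + 2(+0.6) = -0.4Δₒ = -0.4 × 7190 = -2876 cm⁻¹.
Tetrahedral: e³ t₂³, CFSE = 3(−0.6) + 3(+0.4) = -0.6Δₜ = -0.6 × (4/9) × 7190 = -1917 cm⁻¹.
OSPE = CFSE(oct) − CFSE(tet) = -2876 − (-1917) = -959 cm⁻¹.

-959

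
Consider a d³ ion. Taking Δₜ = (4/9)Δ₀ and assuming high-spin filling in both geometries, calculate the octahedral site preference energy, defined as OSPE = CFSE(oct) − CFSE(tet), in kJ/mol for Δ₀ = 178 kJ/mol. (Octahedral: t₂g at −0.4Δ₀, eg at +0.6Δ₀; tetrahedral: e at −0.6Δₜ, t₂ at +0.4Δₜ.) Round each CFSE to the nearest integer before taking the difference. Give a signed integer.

Octahedral (high-spin): t2g^3 e_g^0, CFSE = 3(−0.4) + 0(+0.6) = -1.2Δ₀ = -1.2 × 178 = -214 kJ/mol.
Tetrahedral: e^2 t2^1, CFSE = 2(−0.6) + 1(+0.4) = -0.8Δₜ = -0.8 × (4/9) × 178 = -63 kJ/mol.
OSPE = CFSE(oct) − CFSE(tet) = -214 − (-63) = -151 kJ/mol.

-151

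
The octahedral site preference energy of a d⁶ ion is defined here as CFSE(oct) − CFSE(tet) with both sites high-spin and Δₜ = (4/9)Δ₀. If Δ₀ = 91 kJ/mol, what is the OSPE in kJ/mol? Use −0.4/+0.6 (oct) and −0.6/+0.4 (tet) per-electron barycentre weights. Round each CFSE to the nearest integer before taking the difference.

-12

Octahedral high-spin t2g^4 e_g^2: CFSE = -0.4 × 91 = -36 kJ/mol.
In a tetrahedral site the filling is e^3 t2^3: CFSE(tet) = -0.6Δₜ = -0.6 × (4/9)(91) = -24 kJ/mol.
OSPE = CFSE(oct) − CFSE(tet) = -36 − (-24) = -12 kJ/mol.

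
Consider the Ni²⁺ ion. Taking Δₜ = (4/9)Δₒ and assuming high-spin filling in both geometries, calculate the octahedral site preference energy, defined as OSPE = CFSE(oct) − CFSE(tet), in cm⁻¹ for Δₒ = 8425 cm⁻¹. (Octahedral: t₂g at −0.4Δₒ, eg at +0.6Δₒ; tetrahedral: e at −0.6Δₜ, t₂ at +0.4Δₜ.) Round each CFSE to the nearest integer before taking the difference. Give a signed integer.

-7114

Ni is in group 10, so Ni²⁺ is d⁸ (10 − 2 = 8).
Octahedral high-spin t2g^6 e_g^2: CFSE = -1.2 × 8425 = -10110 cm⁻¹.
Tetrahedral e^4 t2^4 gives -0.8Δₜ = -0.8 × (4/9) × 8425 = -2996 cm⁻¹.
Subtracting, OSPE = -10110 − (-2996) = -7114 cm⁻¹.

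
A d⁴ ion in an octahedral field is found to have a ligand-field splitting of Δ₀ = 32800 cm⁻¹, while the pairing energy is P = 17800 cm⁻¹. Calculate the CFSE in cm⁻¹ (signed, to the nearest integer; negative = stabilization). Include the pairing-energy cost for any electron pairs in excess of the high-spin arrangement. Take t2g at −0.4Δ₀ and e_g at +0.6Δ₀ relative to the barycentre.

Here Δ₀ > P (32800 > 17800), so the low-spin state is favoured.
Configuration: t2g^4 e_g^0.
Orbital CFSE = -1.6Δ₀ = -1.6 × 32800 = -52480 cm⁻¹.
Excess pairs vs high-spin: 1 − 0 = 1; pairing cost = +17800 cm⁻¹.
Net CFSE = -52480 + 17800 = -34680 cm⁻¹.

-34680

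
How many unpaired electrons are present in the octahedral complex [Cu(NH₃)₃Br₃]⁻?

Ligand charges: 3×(+0) from NH₃ and 3×(-1) from Br⁻ sum to -3; with overall charge -1, Cu is +2.
Cu is in group 11, so Cu²⁺ is d⁹ (11 − 2 = 9).
Configuration: t2g^6 e_g^3, giving 1 unpaired electron.

1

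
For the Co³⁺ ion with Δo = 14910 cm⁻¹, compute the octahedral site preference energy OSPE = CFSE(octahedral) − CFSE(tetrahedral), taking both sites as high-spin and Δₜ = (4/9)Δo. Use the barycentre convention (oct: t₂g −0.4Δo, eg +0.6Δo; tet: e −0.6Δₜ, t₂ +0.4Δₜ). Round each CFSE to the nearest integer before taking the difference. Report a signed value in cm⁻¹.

Co³⁺: group 9, so d-count = 9 − 3 = 6.
In an octahedral site d⁶ (HS) is t2g^4 e_g^2, giving CFSE(oct) = -0.4Δo = -5964 cm⁻¹.
In a tetrahedral site the filling is e^3 t2^3: CFSE(tet) = -0.6Δₜ = -0.6 × (4/9)(14910) = -3976 cm⁻¹.
Subtracting, OSPE = -5964 − (-3976) = -1988 cm⁻¹.

-1988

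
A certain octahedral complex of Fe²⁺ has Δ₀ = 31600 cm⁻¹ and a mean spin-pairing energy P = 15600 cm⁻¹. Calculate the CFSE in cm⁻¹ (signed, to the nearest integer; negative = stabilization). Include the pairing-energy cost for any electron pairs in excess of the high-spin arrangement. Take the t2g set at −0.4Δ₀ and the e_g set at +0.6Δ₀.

Group 8 minus oxidation state +2 gives a d⁶ configuration for Fe²⁺.
Since Δ₀ = 31600 cm⁻¹ > P = 15600 cm⁻¹, the complex adopts the low-spin configuration.
Filling d⁶ accordingly: t2g^6 e_g^0.
Orbital CFSE = -2.4Δ₀ = -2.4 × 31600 = -75840 cm⁻¹.
Excess pairs vs high-spin: 3 − 1 = 2; pairing cost = +31200 cm⁻¹.
Net CFSE = -75840 + 31200 = -44640 cm⁻¹.

-44640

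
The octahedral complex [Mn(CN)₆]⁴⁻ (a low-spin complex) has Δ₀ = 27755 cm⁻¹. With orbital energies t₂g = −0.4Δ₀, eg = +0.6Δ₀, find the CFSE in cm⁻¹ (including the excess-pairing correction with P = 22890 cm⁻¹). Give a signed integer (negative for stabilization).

Each CN⁻ contributes -1; 6 × (-1) = -6. With overall charge -4, Mn is in the +2 oxidation state.
Mn is in group 7, so Mn²⁺ is d⁵ (7 − 2 = 5).
The d⁵ electrons fill as t₂g⁵ eg⁰.
Orbital CFSE = 5(-0.4) + 0(0.6) = -2.0Δ₀ = -2.0 × 27755 = -55510 cm⁻¹.
Relative to high-spin t₂g³ eg² (0 paired), the low-spin configuration has 2 additional pairs, contributing +2 × 22890 = +45780 cm⁻¹.
Overall CFSE = -55510 + 45780 = -9730 cm⁻¹.

-9730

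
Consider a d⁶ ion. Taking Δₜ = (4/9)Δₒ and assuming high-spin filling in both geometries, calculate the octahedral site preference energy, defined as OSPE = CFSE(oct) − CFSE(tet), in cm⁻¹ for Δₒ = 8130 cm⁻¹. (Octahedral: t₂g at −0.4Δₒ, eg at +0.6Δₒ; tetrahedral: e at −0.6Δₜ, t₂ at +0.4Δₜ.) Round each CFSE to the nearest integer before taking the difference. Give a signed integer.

Octahedral (high-spin): t₂g⁴ eg², CFSE = 4(−0.4) + 2(+0.6) = -0.4Δₒ = -0.4 × 8130 = -3252 cm⁻¹.
In a tetrahedral site the filling is e³ t₂³: CFSE(tet) = -0.6Δₜ = -0.6 × (4/9)(8130) = -2168 cm⁻¹.
Subtracting, OSPE = -3252 − (-2168) = -1084 cm⁻¹.

-1084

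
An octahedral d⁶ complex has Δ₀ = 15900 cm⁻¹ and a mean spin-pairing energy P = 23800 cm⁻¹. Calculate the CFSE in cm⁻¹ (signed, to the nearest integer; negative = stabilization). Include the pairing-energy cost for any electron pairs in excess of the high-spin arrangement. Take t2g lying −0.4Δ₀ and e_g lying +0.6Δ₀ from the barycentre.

-6360

With Δ₀ < P the complex is high-spin.
That gives t2g^4 e_g^2.
Orbital CFSE = -0.4Δ₀ = -0.4 × 15900 = -6360 cm⁻¹.
High-spin has no excess pairs, so no pairing correction applies.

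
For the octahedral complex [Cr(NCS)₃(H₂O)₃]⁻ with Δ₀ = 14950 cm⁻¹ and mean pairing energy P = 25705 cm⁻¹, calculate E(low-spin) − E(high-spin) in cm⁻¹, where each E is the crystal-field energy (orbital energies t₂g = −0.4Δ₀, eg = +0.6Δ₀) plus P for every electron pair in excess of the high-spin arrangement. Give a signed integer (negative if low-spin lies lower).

Ligand charges: 3×(-1) from NCS⁻ and 3×(+0) from H₂O sum to -3; with overall charge -1, Cr is +2.
Cr²⁺: group 6, so d-count = 6 − 2 = 4.
High-spin d⁴ fills as t₂g³ eg¹ with CFSE 3(−0.4) + 1(+0.6) = -0.6Δ₀ = -8970 cm⁻¹.
For low-spin the configuration is t₂g⁴ eg⁰: orbital energy -1.6 × 14950 = -23920 cm⁻¹, and 1 additional pair relative to high-spin adds 25705 cm⁻¹, giving 1785 cm⁻¹.
E(LS) − E(HS) = 1785 − (-8970) = 10755 cm⁻¹.

10755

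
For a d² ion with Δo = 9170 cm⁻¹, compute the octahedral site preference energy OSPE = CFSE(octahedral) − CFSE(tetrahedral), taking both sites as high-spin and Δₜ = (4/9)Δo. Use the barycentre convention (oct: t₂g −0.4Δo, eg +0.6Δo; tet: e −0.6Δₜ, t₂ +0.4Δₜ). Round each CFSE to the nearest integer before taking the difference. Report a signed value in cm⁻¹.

Octahedral high-spin t2g^2 e_g^0: CFSE = -0.8 × 9170 = -7336 cm⁻¹.
Tetrahedral e^2 t2^0 gives -1.2Δₜ = -1.2 × (4/9) × 9170 = -4891 cm⁻¹.
OSPE = CFSE(oct) − CFSE(tet) = -7336 − (-4891) = -2445 cm⁻¹.

-2445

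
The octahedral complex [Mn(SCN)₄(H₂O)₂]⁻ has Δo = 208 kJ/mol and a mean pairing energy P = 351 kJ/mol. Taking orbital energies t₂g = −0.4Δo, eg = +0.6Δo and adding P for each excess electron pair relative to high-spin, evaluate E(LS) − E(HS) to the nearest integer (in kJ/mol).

143

Ligand charges: 4×(-1) from SCN⁻ and 2×(+0) from H₂O sum to -4; with overall charge -1, Mn is +3.
Mn³⁺: group 7, so d-count = 7 − 3 = 4.
High-spin d⁴ fills as t₂g³ eg¹ with CFSE 3(−0.4) + 1(+0.6) = -0.6Δo = -125 kJ/mol.
For low-spin the configuration is t₂g⁴ eg⁰: orbital energy -1.6 × 208 = -333 kJ/mol, and 1 additional pair relative to high-spin adds 351 kJ/mol, giving 18 kJ/mol.
E(LS) − E(HS) = 18 − (-125) = 143 kJ/mol.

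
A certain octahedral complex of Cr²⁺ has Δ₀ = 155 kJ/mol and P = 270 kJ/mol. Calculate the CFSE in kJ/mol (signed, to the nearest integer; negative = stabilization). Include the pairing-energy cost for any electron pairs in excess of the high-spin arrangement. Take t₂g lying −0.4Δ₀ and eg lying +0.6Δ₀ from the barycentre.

-93

Group 6 minus oxidation state +2 gives a d⁴ configuration for Cr²⁺.
Since Δ₀ = 155 kJ/mol < P = 270 kJ/mol, the complex adopts the high-spin configuration.
That gives t₂g³ eg¹.
Orbital CFSE = -0.6Δ₀ = -0.6 × 155 = -93 kJ/mol.
High-spin has no excess pairs, so no pairing correction applies.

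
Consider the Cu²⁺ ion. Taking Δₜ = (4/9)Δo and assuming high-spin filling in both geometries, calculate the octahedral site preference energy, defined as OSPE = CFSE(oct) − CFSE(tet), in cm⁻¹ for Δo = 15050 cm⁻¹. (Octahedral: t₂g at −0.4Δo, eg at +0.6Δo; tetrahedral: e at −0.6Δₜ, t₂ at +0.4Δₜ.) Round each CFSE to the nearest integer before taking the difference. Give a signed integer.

Cu²⁺: group 11, so d-count = 11 − 2 = 9.
Octahedral high-spin t2g^6 e_g^3: CFSE = -0.6 × 15050 = -9030 cm⁻¹.
In a tetrahedral site the filling is e^4 t2^5: CFSE(tet) = -0.4Δₜ = -0.4 × (4/9)(15050) = -2676 cm⁻¹.
OSPE = -9030 − (-2676) = -6354 cm⁻¹.

-6354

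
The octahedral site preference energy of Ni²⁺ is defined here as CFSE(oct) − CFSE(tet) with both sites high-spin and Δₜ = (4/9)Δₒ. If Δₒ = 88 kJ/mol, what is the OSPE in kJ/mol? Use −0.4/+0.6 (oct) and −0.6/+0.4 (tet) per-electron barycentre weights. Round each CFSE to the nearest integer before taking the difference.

-75

Ni²⁺: group 10, so d-count = 10 − 2 = 8.
In an octahedral site d⁸ (HS) is t₂g⁶ eg², giving CFSE(oct) = -1.2Δₒ = -106 kJ/mol.
Tetrahedral e⁴ t₂⁴ gives -0.8Δₜ = -0.8 × (4/9) × 88 = -31 kJ/mol.
OSPE = -106 − (-31) = -75 kJ/mol.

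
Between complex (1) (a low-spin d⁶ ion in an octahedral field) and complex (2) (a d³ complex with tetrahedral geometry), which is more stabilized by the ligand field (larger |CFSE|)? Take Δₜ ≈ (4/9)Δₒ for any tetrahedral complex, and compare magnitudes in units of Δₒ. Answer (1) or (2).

(1)

(1): t₂g⁶ eg⁰, CFSE = -2.4Δₒ.
(2): Tetrahedral splitting is small, so the complex is high-spin; e² t₂¹, CFSE = -0.8Δₜ ≈ -0.36Δₒ.
So (1) has the larger |CFSE|.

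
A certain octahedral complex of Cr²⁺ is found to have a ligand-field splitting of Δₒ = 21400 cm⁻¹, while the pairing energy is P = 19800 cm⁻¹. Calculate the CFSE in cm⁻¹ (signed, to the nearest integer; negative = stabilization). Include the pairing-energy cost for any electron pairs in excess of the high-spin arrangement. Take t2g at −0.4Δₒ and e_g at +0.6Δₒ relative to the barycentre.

Group 6 minus oxidation state +2 gives a d⁴ configuration for Cr²⁺.
Since Δₒ = 21400 cm⁻¹ > P = 19800 cm⁻¹, the complex adopts the low-spin configuration.
Configuration: t2g^4 e_g^0.
Orbital CFSE = -1.6Δₒ = -1.6 × 21400 = -34240 cm⁻¹.
Excess pairs vs high-spin: 1 − 0 = 1; pairing cost = +19800 cm⁻¹.
Net CFSE = -34240 + 19800 = -14440 cm⁻¹.

-14440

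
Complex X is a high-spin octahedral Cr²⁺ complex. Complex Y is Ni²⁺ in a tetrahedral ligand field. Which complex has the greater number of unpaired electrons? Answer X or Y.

X

X: Cr is in group 6, so Cr²⁺ is d⁴ (6 − 2 = 4); t₂g³ eg¹ → 4 unpaired.
Y: Ni sits in group 10; removing 2 electrons leaves Ni²⁺ with 10 − 2 = 8 d electrons; With tetrahedral geometry the complex is necessarily high-spin; e⁴ t₂⁴ → 2 unpaired.
So X has more unpaired electrons.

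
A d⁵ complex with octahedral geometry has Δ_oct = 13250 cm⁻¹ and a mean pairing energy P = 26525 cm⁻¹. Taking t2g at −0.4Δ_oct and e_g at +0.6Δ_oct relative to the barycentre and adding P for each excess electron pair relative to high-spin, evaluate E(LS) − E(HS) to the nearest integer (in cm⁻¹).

26550

High-spin: t2g^3 e_g^2, CFSE = 0.0Δ_oct = 0 cm⁻¹.
For low-spin the configuration is t2g^5 e_g^0: orbital energy -2.0 × 13250 = -26500 cm⁻¹, and 2 additional pairs relative to high-spin add 53050 cm⁻¹, giving 26550 cm⁻¹.
E(LS) − E(HS) = 26550 − (0) = 26550 cm⁻¹.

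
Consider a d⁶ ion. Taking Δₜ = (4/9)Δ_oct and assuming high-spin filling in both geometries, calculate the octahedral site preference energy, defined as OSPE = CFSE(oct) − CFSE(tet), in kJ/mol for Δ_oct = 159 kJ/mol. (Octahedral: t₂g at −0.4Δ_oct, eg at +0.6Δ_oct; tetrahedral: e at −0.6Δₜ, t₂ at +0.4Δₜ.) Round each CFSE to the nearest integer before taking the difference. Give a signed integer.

Octahedral high-spin t₂g⁴ eg²: CFSE = -0.4 × 159 = -64 kJ/mol.
Tetrahedral e³ t₂³ gives -0.6Δₜ = -0.6 × (4/9) × 159 = -42 kJ/mol.
OSPE = -64 − (-42) = -22 kJ/mol.

-22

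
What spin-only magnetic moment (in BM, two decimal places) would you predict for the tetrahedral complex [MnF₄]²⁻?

5.92 BM

Each F⁻ contributes -1; 4 × (-1) = -4. With overall charge -2, Mn is in the +2 oxidation state.
Mn sits in group 7; removing 2 electrons leaves Mn²⁺ with 7 − 2 = 5 d electrons.
With tetrahedral geometry the complex is necessarily high-spin.
Configuration: e^2 t2^3 → 5 unpaired electrons.
μ(spin-only) = √[5(5+2)] = √35 ≈ 5.92 BM.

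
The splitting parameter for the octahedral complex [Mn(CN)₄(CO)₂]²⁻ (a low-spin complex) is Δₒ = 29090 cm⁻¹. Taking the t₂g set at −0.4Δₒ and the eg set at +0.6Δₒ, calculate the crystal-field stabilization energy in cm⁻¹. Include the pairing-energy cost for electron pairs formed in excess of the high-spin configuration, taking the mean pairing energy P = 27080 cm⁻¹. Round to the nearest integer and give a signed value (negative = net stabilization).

Ligand charges: 4×(-1) from CN⁻ and 2×(+0) from CO sum to -4; with overall charge -2, Mn is +2.
Group 7 minus oxidation state +2 gives a d⁵ configuration for Mn²⁺.
Electron filling gives t₂g⁵ eg⁰.
The orbital stabilization is -2.0Δₒ = -2.0 × 29090 = -58180 cm⁻¹.
Pairing penalty: 2 pairs vs 0 in the high-spin reference → 2 extra × P = 54160 cm⁻¹.
Combining: -58180 + 54160 = -4020 cm⁻¹.

-4020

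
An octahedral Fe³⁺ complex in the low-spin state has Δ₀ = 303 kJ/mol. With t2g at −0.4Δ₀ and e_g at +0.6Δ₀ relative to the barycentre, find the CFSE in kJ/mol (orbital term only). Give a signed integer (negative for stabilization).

-606

Fe is in group 8, so Fe³⁺ is d⁵ (8 − 3 = 5).
Configuration: t2g^5 e_g^0.
The orbital stabilization is -2.0Δ₀ = -2.0 × 303 = -606 kJ/mol.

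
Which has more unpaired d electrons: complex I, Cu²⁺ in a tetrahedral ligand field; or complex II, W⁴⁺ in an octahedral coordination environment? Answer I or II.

I: Cu sits in group 11; removing 2 electrons leaves Cu²⁺ with 11 − 2 = 9 d electrons; Tetrahedral fields are weak (Δₜ ≈ 4/9 Δₒ), so electrons fill high-spin; e⁴ t₂⁵ → 1 unpaired.
II: Group 6 minus oxidation state +4 gives a d² configuration for W⁴⁺; t₂g² eg⁰ → 2 unpaired.
So II has more unpaired electrons.

II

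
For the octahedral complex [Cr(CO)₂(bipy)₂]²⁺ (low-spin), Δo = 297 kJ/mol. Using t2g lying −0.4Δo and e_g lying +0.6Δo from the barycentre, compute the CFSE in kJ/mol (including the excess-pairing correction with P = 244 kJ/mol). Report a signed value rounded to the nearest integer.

-231

Ligand charges: 2×(+0) from CO and 2×(+0) from bipy sum to +0; with overall charge +2, Cr is +2.
Cr²⁺: group 6, so d-count = 6 − 2 = 4.
The d⁴ electrons fill as t2g^4 e_g^0.
The orbital stabilization is -1.6Δo = -1.6 × 297 = -475 kJ/mol.
Relative to high-spin t2g^3 e_g^1 (0 paired), the low-spin configuration has 1 additional pair, contributing +1 × 244 = +244 kJ/mol.
Net CFSE = -475 + 244 = -231 kJ/mol.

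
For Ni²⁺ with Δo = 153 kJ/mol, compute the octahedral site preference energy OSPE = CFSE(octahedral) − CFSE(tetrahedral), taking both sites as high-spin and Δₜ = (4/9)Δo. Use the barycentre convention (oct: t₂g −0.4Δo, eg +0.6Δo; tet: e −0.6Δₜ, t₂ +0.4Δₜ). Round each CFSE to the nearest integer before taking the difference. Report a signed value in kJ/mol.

Ni²⁺: group 10, so d-count = 10 − 2 = 8.
In an octahedral site d⁸ (HS) is t2g^6 e_g^2, giving CFSE(oct) = -1.2Δo = -184 kJ/mol.
Tetrahedral: e^4 t2^4, CFSE = 4(−0.6) + 4(+0.4) = -0.8Δₜ = -0.8 × (4/9) × 153 = -54 kJ/mol.
OSPE = -184 − (-54) = -130 kJ/mol.

-130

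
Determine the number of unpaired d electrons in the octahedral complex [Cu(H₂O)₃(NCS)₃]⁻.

1

Ligand charges: 3×(+0) from H₂O and 3×(-1) from NCS⁻ sum to -3; with overall charge -1, Cu is +2.
Cu is in group 11, so Cu²⁺ is d⁹ (11 − 2 = 9).
Configuration: t2g^6 e_g^3, giving 1 unpaired electron.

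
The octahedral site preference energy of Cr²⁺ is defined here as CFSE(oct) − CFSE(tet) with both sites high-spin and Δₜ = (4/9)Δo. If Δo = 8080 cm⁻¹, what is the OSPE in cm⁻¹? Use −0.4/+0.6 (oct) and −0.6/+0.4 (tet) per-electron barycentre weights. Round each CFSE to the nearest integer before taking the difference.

Cr sits in group 6; removing 2 electrons leaves Cr²⁺ with 6 − 2 = 4 d electrons.
Octahedral (high-spin): t2g^3 e_g^1, CFSE = 3(−0.4) + 1(+0.6) = -0.6Δo = -0.6 × 8080 = -4848 cm⁻¹.
Tetrahedral: e^2 t2^2, CFSE = 2(−0.6) + 2(+0.4) = -0.4Δₜ = -0.4 × (4/9) × 8080 = -1436 cm⁻¹.
Subtracting, OSPE = -4848 − (-1436) = -3412 cm⁻¹.

-3412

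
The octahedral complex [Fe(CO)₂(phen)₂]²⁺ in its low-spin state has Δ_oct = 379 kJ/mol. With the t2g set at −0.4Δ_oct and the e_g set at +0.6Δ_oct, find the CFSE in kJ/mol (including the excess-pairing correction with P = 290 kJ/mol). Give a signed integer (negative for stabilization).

-330

Ligand charges: 2×(+0) from CO and 2×(+0) from phen sum to +0; with overall charge +2, Fe is +2.
Fe is in group 8, so Fe²⁺ is d⁶ (8 − 2 = 6).
The d⁶ electrons fill as t2g^6 e_g^0.
The orbital stabilization is -2.4Δ_oct = -2.4 × 379 = -910 kJ/mol.
Relative to high-spin t2g^4 e_g^2 (1 paired), the low-spin configuration has 2 additional pairs, contributing +2 × 290 = +580 kJ/mol.
Combining: -910 + 580 = -330 kJ/mol.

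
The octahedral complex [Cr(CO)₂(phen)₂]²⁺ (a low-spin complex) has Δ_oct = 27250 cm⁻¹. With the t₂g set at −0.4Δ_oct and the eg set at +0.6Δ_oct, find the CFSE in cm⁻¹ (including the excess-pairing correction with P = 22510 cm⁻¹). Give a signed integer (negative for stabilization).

-21090

Ligand charges: 2×(+0) from CO and 2×(+0) from phen sum to +0; with overall charge +2, Cr is +2.
Cr²⁺: group 6, so d-count = 6 − 2 = 4.
The d⁴ electrons fill as t₂g⁴ eg⁰.
The orbital stabilization is -1.6Δ_oct = -1.6 × 27250 = -43600 cm⁻¹.
Relative to high-spin t₂g³ eg¹ (0 paired), the low-spin configuration has 1 additional pair, contributing +1 × 22510 = +22510 cm⁻¹.
Overall CFSE = -43600 + 22510 = -21090 cm⁻¹.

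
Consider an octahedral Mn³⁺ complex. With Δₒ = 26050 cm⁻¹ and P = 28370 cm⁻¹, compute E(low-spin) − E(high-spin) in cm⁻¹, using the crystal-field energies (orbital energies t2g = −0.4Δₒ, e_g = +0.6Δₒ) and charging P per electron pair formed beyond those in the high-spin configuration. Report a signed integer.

2320

Mn sits in group 7; removing 3 electrons leaves Mn³⁺ with 7 − 3 = 4 d electrons.
In the high-spin limit (t2g^3 e_g^1) the orbital term is -0.6Δₒ = -15630 cm⁻¹, with no excess pairing.
Low-spin: t2g^4 e_g^0, orbital CFSE = -1.6Δₒ = -41680 cm⁻¹; plus 1 excess pair × P = +28370 cm⁻¹; total -13310 cm⁻¹.
The difference is -13310 − (-15630) = 2320 cm⁻¹, so high-spin lies lower.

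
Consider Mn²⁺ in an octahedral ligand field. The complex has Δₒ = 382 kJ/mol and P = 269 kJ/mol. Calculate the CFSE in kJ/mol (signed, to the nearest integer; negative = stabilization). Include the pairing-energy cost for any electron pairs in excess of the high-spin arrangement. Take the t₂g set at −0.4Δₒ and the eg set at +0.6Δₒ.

Group 7 minus oxidation state +2 gives a d⁵ configuration for Mn²⁺.
Since Δₒ = 382 kJ/mol > P = 269 kJ/mol, the complex adopts the low-spin configuration.
Configuration: t₂g⁵ eg⁰.
Orbital CFSE = -2.0Δₒ = -2.0 × 382 = -764 kJ/mol.
Excess pairs vs high-spin: 2 − 0 = 2; pairing cost = +538 kJ/mol.
Net CFSE = -764 + 538 = -226 kJ/mol.

-226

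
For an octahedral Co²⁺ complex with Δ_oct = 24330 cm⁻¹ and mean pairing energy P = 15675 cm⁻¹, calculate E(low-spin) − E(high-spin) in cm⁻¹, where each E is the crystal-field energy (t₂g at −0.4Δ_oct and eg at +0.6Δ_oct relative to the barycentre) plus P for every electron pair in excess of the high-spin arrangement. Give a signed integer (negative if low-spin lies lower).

Group 9 minus oxidation state +2 gives a d⁷ configuration for Co²⁺.
High-spin: t₂g⁵ eg², CFSE = -0.8Δ_oct = -19464 cm⁻¹.
Low-spin: t₂g⁶ eg¹, orbital CFSE = -1.8Δ_oct = -43794 cm⁻¹; plus 1 excess pair × P = +15675 cm⁻¹; total -28119 cm⁻¹.
The difference is -28119 − (-19464) = -8655 cm⁻¹, so low-spin lies lower.

-8655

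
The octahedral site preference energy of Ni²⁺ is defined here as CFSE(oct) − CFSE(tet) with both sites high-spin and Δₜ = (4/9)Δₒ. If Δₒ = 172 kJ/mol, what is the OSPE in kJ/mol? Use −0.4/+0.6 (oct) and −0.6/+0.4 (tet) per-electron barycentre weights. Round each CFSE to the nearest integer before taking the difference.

-145

Ni sits in group 10; removing 2 electrons leaves Ni²⁺ with 10 − 2 = 8 d electrons.
In an octahedral site d⁸ (HS) is t₂g⁶ eg², giving CFSE(oct) = -1.2Δₒ = -206 kJ/mol.
Tetrahedral e⁴ t₂⁴ gives -0.8Δₜ = -0.8 × (4/9) × 172 = -61 kJ/mol.
OSPE = CFSE(oct) − CFSE(tet) = -206 − (-61) = -145 kJ/mol.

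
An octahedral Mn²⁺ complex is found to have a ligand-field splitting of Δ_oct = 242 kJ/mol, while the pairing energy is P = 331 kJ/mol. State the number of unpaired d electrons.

Group 7 minus oxidation state +2 gives a d⁵ configuration for Mn²⁺.
Here Δ_oct < P (242 < 331), so the high-spin state is favoured.
That gives t2g^3 e_g^2.
Unpaired electrons: 5.

5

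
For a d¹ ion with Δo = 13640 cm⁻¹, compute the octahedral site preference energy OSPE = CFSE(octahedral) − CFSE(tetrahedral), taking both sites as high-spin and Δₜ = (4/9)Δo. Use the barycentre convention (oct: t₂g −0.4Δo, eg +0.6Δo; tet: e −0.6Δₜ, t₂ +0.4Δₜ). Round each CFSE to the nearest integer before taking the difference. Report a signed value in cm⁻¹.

-1819

Octahedral (high-spin): t2g^1 e_g^0, CFSE = 1(−0.4) + 0(+0.6) = -0.4Δo = -0.4 × 13640 = -5456 cm⁻¹.
Tetrahedral: e^1 t2^0, CFSE = 1(−0.6) + 0(+0.4) = -0.6Δₜ = -0.6 × (4/9) × 13640 = -3637 cm⁻¹.
OSPE = CFSE(oct) − CFSE(tet) = -5456 − (-3637) = -1819 cm⁻¹.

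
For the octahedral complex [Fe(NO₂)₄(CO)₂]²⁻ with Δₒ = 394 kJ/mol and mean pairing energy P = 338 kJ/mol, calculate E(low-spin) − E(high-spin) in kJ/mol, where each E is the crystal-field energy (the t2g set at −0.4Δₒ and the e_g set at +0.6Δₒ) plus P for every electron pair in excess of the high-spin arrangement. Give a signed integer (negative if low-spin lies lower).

-112

Ligand charges: 4×(-1) from NO₂⁻ and 2×(+0) from CO sum to -4; with overall charge -2, Fe is +2.
Fe sits in group 8; removing 2 electrons leaves Fe²⁺ with 8 − 2 = 6 d electrons.
In the high-spin limit (t2g^4 e_g^2) the orbital term is -0.4Δₒ = -158 kJ/mol, with no excess pairing.
Low-spin: t2g^6 e_g^0, orbital CFSE = -2.4Δₒ = -946 kJ/mol; plus 2 excess pairs × P = +676 kJ/mol; total -270 kJ/mol.
E(LS) − E(HS) = -270 − (-158) = -112 kJ/mol.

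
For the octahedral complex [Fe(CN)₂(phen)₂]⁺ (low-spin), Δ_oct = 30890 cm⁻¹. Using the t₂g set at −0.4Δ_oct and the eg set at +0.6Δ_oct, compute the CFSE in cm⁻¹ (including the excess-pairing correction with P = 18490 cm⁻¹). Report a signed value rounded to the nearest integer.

-24800

Ligand charges: 2×(-1) from CN⁻ and 2×(+0) from phen sum to -2; with overall charge +1, Fe is +3.
Fe is in group 8, so Fe³⁺ is d⁵ (8 − 3 = 5).
The d⁵ electrons fill as t₂g⁵ eg⁰.
The orbital stabilization is -2.0Δ_oct = -2.0 × 30890 = -61780 cm⁻¹.
High-spin d⁵ would be t₂g³ eg² with 0 pairs; low-spin has 2, so 2 excess pairs cost +2P = +36980 cm⁻¹.
Net CFSE = -61780 + 36980 = -24800 cm⁻¹.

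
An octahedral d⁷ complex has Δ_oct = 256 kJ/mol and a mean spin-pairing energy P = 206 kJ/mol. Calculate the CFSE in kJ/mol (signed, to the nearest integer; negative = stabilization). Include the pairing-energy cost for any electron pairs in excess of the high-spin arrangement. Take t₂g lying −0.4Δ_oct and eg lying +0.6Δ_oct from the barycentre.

-255

Δ_oct > P, so pairing is preferred: the ground state is low-spin.
Filling d⁷ accordingly: t₂g⁶ eg¹.
Orbital CFSE = -1.8Δ_oct = -1.8 × 256 = -461 kJ/mol.
Excess pairs vs high-spin: 3 − 2 = 1; pairing cost = +206 kJ/mol.
Net CFSE = -461 + 206 = -255 kJ/mol.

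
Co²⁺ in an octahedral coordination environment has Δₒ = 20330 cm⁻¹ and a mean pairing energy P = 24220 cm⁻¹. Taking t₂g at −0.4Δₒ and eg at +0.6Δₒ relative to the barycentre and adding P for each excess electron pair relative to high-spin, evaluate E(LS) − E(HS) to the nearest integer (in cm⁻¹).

Co²⁺: group 9, so d-count = 9 − 2 = 7.
High-spin: t₂g⁵ eg², CFSE = -0.8Δₒ = -16264 cm⁻¹.
Low-spin t₂g⁶ eg¹ gives -1.8Δₒ = -36594 cm⁻¹, but forming 1 extra pair costs 1P = 24220 cm⁻¹, so E(LS) = -36594 + 24220 = -12374 cm⁻¹.
E(LS) − E(HS) = -12374 − (-16264) = 3890 cm⁻¹.

3890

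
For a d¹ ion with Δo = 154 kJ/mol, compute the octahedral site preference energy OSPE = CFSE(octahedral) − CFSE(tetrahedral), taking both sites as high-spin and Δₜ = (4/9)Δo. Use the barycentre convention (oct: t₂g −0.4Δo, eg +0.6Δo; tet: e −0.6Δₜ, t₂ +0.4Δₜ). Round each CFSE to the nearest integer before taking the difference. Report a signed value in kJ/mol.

Octahedral (high-spin): t₂g¹ eg⁰, CFSE = 1(−0.4) + 0(+0.6) = -0.4Δo = -0.4 × 154 = -62 kJ/mol.
Tetrahedral e¹ t₂⁰ gives -0.6Δₜ = -0.6 × (4/9) × 154 = -41 kJ/mol.
OSPE = -62 − (-41) = -21 kJ/mol.

-21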